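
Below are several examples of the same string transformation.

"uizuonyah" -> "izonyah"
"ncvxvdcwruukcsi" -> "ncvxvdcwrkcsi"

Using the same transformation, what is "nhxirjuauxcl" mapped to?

Looking at the pairs, the operation is to remove every "u".
Applying that to "nhxirjuauxcl" gives "nhxirjaxcl".

nhxirjaxcl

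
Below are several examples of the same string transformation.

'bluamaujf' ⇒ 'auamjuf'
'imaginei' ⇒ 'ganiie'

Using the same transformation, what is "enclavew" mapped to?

lcvawe

The transformation: swap each adjacent pair of characters (1↔2, 3↔4, ...), then delete the first 2 characters.
Working it through for "enclavew": intermediate "nelcvawe", final "lcvawe".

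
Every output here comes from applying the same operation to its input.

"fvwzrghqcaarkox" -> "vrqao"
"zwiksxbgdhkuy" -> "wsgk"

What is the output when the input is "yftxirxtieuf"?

Each output is the input with this applied: keep one character in every 3, starting at position 2 (positions 2nd, 5th, 8th, ...).
Applying that to "yftxirxtieuf" gives "fitu".

fitu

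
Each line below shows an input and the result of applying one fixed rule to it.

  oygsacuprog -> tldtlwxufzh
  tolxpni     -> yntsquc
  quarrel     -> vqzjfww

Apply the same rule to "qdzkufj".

voikezp

The transformation: shift every letter 5 places forward in the alphabet (wrapping around), then take characters alternately from the front and the back (1st, last, 2nd, 2nd-last, ...).
On "qdzkufj" that produces "voikezp".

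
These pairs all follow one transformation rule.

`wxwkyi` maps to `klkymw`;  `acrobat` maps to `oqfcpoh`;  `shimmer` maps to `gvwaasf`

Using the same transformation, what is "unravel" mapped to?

ibfojsz

The rule is to shift every letter 12 places backward in the alphabet (wrapping around).
For "unravel" the result is "ibfojsz".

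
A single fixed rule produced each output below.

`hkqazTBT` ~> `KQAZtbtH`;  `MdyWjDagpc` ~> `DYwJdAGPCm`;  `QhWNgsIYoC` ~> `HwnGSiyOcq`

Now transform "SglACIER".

GLaciers

Rule — move the first character to the end, then flip the case of every letter.
"SglACIER" → "glACIERS" → "GLaciers".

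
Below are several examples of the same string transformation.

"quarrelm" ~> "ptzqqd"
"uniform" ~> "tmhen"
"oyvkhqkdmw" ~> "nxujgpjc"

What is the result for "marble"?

lzqa

Rule — shift every letter 1 place backward in the alphabet (wrapping around), then delete the last 2 characters.
Starting from "marble": after the first operation, "lzqakd"; after the second, "lzqa".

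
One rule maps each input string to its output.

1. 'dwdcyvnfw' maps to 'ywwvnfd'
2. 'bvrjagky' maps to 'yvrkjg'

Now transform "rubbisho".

usroih

The pattern: sort the characters into reverse alphabetical order, then delete the last 2 characters.
On "rubbisho": the first step gives "usroihbb", and the second then gives "usroih".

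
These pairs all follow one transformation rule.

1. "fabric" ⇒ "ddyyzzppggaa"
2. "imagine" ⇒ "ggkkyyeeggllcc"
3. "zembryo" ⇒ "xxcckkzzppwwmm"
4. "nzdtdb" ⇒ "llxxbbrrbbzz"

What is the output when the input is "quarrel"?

oossyyppppccjj

In each case the input is transformed by: shift every letter 2 places backward in the alphabet (wrapping around), then double every character.
Starting from "quarrel": after the first operation, "osyppcj"; after the second, "oossyyppppccjj".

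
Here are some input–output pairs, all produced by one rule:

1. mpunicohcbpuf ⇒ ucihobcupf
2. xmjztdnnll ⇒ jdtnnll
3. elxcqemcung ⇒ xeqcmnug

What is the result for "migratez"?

In each case the input is transformed by: swap each adjacent pair of characters (1↔2, 3↔4, ...), then delete the first 3 characters.
On "migratez": the first step gives "imrgtaze", and the second then gives "gtaze".
(Check on "xmjztdnnll": → "mxzjdtnnll" → "jdtnnll" ✓)

gtaze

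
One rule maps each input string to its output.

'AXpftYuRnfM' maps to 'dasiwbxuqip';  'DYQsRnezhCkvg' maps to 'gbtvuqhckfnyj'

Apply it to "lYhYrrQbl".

obkbuuteo

The rule is to shift every letter 3 places forward in the alphabet (wrapping around), then convert every letter to lowercase.
"lYhYrrQbl" → "oBkBuuTeo" → "obkbuuteo".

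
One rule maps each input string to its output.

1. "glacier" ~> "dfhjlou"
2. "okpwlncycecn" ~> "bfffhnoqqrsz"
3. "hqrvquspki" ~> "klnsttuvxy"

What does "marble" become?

dehopu

Looking at the pairs, the operation is to shift every letter 3 places forward in the alphabet (wrapping around), then sort the characters into alphabetical order.
Applying both steps to "marble": "pdueoh", then "dehopu".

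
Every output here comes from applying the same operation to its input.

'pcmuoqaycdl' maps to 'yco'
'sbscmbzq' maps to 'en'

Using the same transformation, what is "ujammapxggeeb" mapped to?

mmsq

What's happening: keep one character in every 3, starting at position 3 (positions 3rd, 6th, 9th, ...), then shift every letter 12 places forward in the alphabet (wrapping around).
On "ujammapxggeeb": the first step gives "aage", and the second then gives "mmsq".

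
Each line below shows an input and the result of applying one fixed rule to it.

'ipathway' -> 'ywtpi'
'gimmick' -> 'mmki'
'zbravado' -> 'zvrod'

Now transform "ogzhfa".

zoh

Looking at the pairs, the operation is to sort the characters into reverse alphabetical order, then delete the last 3 characters.
"ogzhfa" → "zohgfa" → "zoh".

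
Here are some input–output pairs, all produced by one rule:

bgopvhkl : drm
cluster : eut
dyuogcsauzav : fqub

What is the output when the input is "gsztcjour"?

The pattern: shift every letter 2 places forward in the alphabet (wrapping around), then keep one character in every 3, starting at position 1 (positions 1st, 4th, 7th, ...).
Starting from "gsztcjour": after the first operation, "iubvelqwt"; after the second, "ivq".

ivq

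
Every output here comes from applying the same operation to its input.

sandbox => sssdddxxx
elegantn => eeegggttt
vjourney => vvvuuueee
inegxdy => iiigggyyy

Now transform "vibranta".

vvvrrrttt

Looking at the pairs, the operation is to keep one character in every 3, starting at position 1 (positions 1st, 4th, 7th, ...), then repeat every character 3 times.
Starting from "vibranta": after the first operation, "vrt"; after the second, "vvvrrrttt".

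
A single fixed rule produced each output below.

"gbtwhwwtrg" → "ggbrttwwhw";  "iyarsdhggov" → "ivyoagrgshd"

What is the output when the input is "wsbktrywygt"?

wtsgbykwtyr

In each case the input is transformed by: take characters alternately from the front and the back (1st, last, 2nd, 2nd-last, ...).
Applying that to "wsbktrywygt" gives "wtsgbykwtyr".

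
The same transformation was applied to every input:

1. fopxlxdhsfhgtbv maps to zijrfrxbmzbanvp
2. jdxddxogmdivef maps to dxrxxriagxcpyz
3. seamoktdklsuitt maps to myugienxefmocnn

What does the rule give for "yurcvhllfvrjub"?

Looking at the pairs, the operation is to shift every letter 6 places backward in the alphabet (wrapping around).
For "yurcvhllfvrjub" the result is "solwpbffzpldov".

solwpbffzpldov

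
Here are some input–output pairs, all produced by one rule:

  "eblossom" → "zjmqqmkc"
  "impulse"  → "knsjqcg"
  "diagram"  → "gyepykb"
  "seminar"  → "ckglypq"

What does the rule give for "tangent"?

Looking at the pairs, the operation is to move the first character to the end, then shift every letter 2 places backward in the alphabet (wrapping around).
On "tangent": the first step gives "angentt", and the second then gives "yleclrr".

yleclrr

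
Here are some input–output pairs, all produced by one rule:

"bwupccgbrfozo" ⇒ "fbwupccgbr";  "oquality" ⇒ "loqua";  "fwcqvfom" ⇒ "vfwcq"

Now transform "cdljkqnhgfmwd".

fcdljkqnhg

Each output is the input with this applied: delete the last 3 characters, then move the last character to the front.
On "cdljkqnhgfmwd" that produces "fcdljkqnhg".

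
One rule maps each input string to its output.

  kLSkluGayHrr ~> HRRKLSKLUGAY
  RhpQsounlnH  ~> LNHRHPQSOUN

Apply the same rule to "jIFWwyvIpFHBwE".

BWEJIFWWYVIPFH

Each output is the input with this applied: move the last 3 characters to the front (rotate right by 3), then convert every letter to uppercase.
"jIFWwyvIpFHBwE" → "BwEjIFWwyvIpFH" → "BWEJIFWWYVIPFH".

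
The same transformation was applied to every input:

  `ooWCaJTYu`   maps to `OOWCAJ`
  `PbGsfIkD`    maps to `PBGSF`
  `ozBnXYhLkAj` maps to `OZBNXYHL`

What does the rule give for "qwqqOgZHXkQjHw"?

QWQQOGZHXKQ

Looking at the pairs, the operation is to delete the last 3 characters, then convert every letter to uppercase.
"qwqqOgZHXkQjHw" → "qwqqOgZHXkQ" → "QWQQOGZHXKQ".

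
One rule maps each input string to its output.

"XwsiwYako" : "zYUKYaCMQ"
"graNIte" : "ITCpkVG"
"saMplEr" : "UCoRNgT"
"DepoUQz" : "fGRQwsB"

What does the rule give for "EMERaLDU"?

gogtCnfw

What's happening: flip the case of every letter, then shift every letter 2 places forward in the alphabet (wrapping around).
On "EMERaLDU": the first step gives "emerAldu", and the second then gives "gogtCnfw".
(Check on "DepoUQz": → "dEPOuqZ" → "fGRQwsB" ✓)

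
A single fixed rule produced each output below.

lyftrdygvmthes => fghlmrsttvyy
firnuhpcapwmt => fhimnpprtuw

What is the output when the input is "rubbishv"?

hirsuv

The rule is to sort the characters into alphabetical order, then delete the first 2 characters.
"rubbishv" → "bbhirsuv" → "hirsuv".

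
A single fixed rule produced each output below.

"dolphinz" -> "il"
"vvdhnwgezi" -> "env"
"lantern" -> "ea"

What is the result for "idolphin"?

The rule is to reverse the string, then keep one character in every 3, starting at position 3 (positions 3rd, 6th, 9th, ...).
For "idolphin" the result is "ho".

ho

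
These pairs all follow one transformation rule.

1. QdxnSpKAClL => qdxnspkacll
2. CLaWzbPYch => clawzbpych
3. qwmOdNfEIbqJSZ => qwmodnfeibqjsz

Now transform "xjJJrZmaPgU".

xjjjrzmapgu

Looking at the pairs, the operation is to convert every letter to lowercase.
So "xjJJrZmaPgU" becomes "xjjjrzmapgu".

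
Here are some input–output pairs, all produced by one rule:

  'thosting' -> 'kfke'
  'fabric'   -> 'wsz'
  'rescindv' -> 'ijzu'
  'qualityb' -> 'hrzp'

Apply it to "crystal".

tpkc

In each case the input is transformed by: shift every letter 9 places backward in the alphabet (wrapping around), then keep every other character starting from the first (positions 1st, 3rd, 5th, ...).
"crystal" → "tpkc".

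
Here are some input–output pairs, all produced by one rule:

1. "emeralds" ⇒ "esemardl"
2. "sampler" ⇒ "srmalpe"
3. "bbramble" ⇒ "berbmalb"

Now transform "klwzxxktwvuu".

Each output is the input with this applied: move the last character to the front, then swap each adjacent pair of characters (1↔2, 3↔4, ...).
Applying that to "klwzxxktwvuu" gives "kuwlxzkxwtuv".

kuwlxzkxwtuv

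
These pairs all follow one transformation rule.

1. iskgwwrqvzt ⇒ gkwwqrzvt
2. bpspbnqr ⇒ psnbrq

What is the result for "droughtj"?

uohgjt

What's happening: delete the first 2 characters, then swap each adjacent pair of characters (1↔2, 3↔4, ...).
Starting from "droughtj": after the first operation, "oughtj"; after the second, "uohgjt".
(Check on "iskgwwrqvzt": → "kgwwrqvzt" → "gkwwqrzvt" ✓)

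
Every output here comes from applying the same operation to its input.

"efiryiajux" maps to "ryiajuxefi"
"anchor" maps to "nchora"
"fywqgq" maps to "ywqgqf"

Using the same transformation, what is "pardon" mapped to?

ardonp

Looking at the pairs, the operation is to swap the front and back halves of the string, then move the last 2 characters to the front (rotate right by 2).
For "pardon", step one produces "donpar"; step two turns that into "ardonp".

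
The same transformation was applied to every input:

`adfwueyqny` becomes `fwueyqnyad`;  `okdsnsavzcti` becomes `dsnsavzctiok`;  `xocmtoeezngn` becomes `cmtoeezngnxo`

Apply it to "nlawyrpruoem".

The rule is to move the first 2 characters to the end (rotate left by 2).
"nlawyrpruoem" → "awyrpruoemnl".

awyrpruoemnl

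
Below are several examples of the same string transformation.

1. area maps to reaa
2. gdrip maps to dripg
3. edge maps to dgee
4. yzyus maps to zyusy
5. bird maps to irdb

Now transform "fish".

The transformation: move the first character to the end.
On "fish" that produces "ishf".

ishf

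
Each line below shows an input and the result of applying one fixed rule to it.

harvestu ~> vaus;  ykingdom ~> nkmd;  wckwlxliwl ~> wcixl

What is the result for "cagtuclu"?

Looking at the pairs, the operation is to keep every other character starting from the second (positions 2nd, 4th, 6th, ...), then swap each adjacent pair of characters (1↔2, 3↔4, ...).
Applying both steps to "cagtuclu": "atcu", then "tauc".
(Check on "wckwlxliwl": → "cwxil" → "wcixl" ✓)

tauc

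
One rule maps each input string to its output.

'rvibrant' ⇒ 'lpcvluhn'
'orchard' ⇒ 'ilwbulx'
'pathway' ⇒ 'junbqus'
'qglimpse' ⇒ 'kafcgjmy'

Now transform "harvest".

What's happening: shift every letter 6 places backward in the alphabet (wrapping around).
On "harvest" that produces "bulpymn".

bulpymn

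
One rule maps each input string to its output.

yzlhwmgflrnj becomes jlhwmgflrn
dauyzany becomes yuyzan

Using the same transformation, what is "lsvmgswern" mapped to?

nvmgswer

What's happening: delete the first 2 characters, then move the last character to the front.
On "lsvmgswern" that produces "nvmgswer".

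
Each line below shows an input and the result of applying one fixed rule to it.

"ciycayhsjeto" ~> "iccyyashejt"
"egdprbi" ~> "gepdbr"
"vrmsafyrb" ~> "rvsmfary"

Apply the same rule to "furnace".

ufnrca

The transformation: delete the last character, then swap each adjacent pair of characters (1↔2, 3↔4, ...).
Applying that to "furnace" gives "ufnrca".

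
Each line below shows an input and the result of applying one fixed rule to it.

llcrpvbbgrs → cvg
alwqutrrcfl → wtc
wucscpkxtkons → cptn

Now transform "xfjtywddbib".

The rule is to keep one character in every 3, starting at position 3 (positions 3rd, 6th, 9th, ...).
"xfjtywddbib" → "jwb".

jwb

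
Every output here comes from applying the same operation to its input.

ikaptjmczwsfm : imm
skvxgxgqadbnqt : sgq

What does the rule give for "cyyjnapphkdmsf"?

cps

The pattern: keep one character in every 3, starting at position 1 (positions 1st, 4th, 7th, ...), then keep every other character starting from the first (positions 1st, 3rd, 5th, ...).
"cyyjnapphkdmsf" → "cjpks" → "cps".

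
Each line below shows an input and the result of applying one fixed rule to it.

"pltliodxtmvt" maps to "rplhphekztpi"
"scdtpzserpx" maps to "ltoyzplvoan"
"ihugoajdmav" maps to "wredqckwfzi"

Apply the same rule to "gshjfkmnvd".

Each output is the input with this applied: move the last 2 characters to the front (rotate right by 2), then shift every letter 4 places backward in the alphabet (wrapping around).
Doing the same to "gshjfkmnvd": "rzcodfbgij".

rzcodfbgij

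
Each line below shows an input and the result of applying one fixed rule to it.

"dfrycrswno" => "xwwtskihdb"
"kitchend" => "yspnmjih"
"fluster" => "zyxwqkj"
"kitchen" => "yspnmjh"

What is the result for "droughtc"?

zywtmlih

The transformation: shift every letter 5 places forward in the alphabet (wrapping around), then sort the characters into reverse alphabetical order.
For "droughtc", step one produces "iwtzlmyh"; step two turns that into "zywtmlih".
(Check on "dfrycrswno": → "ikwdhwxbst" → "xwwtskihdb" ✓)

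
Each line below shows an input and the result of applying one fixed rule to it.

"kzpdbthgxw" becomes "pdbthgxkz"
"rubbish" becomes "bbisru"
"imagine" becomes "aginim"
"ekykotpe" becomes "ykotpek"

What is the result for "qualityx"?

The transformation: delete the last character, then move the first 2 characters to the end (rotate left by 2).
Starting from "qualityx": after the first operation, "quality"; after the second, "alityqu".
(Check on "kzpdbthgxw": → "kzpdbthgx" → "pdbthgxkz" ✓)

alityqu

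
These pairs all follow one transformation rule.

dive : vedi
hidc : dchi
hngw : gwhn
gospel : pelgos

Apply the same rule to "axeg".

egax

Rule — swap the front and back halves of the string.
Doing the same to "axeg": "egax".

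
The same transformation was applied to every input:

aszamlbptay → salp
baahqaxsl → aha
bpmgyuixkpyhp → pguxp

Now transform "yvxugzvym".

Looking at the pairs, the operation is to delete the last 2 characters, then keep every other character starting from the second (positions 2nd, 4th, 6th, ...).
Applying both steps to "yvxugzvym": "yvxugzv", then "vuz".

vuz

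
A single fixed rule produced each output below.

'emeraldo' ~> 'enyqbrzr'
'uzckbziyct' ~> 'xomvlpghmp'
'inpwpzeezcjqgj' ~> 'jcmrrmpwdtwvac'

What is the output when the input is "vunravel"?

The rule is to shift every letter 13 places forward in the alphabet (wrapping around) — i.e. ROT13, then move the first 3 characters to the end (rotate left by 3).
So "vunravel" becomes "eniryiha".

eniryiha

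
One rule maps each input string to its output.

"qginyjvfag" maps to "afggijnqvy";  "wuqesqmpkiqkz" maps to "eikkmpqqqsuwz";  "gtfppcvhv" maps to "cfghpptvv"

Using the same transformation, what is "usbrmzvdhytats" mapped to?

Looking at the pairs, the operation is to sort the characters into alphabetical order.
On "usbrmzvdhytats" that produces "abdhmrssttuvyz".

abdhmrssttuvyz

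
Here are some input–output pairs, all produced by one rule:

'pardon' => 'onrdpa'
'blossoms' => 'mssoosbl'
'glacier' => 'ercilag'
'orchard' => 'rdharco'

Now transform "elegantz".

The pattern: reverse the string, then swap each adjacent pair of characters (1↔2, 3↔4, ...).
Working it through for "elegantz": intermediate "ztnagele", final "tzanegel".

tzanegel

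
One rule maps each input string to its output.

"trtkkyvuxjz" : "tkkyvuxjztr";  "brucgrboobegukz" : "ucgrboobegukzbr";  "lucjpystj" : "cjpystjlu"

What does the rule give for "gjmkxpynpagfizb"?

The transformation: move the first 2 characters to the end (rotate left by 2).
On "gjmkxpynpagfizb" that produces "mkxpynpagfizbgj".

mkxpynpagfizbgj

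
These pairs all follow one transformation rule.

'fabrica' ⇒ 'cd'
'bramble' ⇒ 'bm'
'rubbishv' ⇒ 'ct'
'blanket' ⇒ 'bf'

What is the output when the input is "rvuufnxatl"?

vou

The transformation: shift every letter 1 place forward in the alphabet (wrapping around), then keep one character in every 3, starting at position 3 (positions 3rd, 6th, 9th, ...).
Working it through for "rvuufnxatl": intermediate "swvvgoybum", final "vou".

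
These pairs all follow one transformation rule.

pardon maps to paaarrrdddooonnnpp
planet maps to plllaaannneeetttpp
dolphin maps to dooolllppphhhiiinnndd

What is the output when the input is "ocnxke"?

Each output is the input with this applied: repeat every character 3 times, then move the first 2 characters to the end (rotate left by 2).
Starting from "ocnxke": after the first operation, "ooocccnnnxxxkkkeee"; after the second, "occcnnnxxxkkkeeeoo".
(Check on "pardon": → "pppaaarrrdddooonnn" → "paaarrrdddooonnnpp" ✓)

occcnnnxxxkkkeeeoo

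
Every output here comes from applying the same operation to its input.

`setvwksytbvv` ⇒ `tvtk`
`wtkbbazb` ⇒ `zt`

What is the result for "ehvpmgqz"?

The rule is to swap the front and back halves of the string, then keep one character in every 3, starting at position 3 (positions 3rd, 6th, 9th, ...).
Doing the same to "ehvpmgqz": "qh".

qh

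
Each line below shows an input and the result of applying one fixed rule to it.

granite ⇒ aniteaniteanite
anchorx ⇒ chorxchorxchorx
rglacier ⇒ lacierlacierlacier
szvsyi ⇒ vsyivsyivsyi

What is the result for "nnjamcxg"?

The pattern: delete the first 2 characters, then write the whole string 3 times in a row.
Working it through for "nnjamcxg": intermediate "jamcxg", final "jamcxgjamcxgjamcxg".

jamcxgjamcxgjamcxg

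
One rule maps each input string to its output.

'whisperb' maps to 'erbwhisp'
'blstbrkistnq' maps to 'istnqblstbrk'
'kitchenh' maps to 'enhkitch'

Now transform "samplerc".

The pattern: swap the front and back halves of the string, then move the first character to the end.
Starting from "samplerc": after the first operation, "lercsamp"; after the second, "ercsampl".

ercsampl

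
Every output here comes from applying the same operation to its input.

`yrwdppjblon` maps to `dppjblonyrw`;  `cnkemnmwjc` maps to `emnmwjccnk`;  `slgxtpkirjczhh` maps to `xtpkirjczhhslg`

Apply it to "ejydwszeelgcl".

The pattern: move the first 3 characters to the end (rotate left by 3).
On "ejydwszeelgcl" that produces "dwszeelgclejy".

dwszeelgclejy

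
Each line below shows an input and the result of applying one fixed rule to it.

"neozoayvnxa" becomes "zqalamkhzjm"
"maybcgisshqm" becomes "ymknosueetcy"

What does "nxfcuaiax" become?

The transformation: shift every letter 12 places forward in the alphabet (wrapping around).
Doing the same to "nxfcuaiax": "zjrogmumj".

zjrogmumj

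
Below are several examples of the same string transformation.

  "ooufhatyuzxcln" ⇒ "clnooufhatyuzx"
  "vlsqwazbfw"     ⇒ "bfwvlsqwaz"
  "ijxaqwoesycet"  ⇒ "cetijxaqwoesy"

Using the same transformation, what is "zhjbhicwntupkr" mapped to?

pkrzhjbhicwntu

In each case the input is transformed by: move the last 3 characters to the front (rotate right by 3).
On "zhjbhicwntupkr" that produces "pkrzhjbhicwntu".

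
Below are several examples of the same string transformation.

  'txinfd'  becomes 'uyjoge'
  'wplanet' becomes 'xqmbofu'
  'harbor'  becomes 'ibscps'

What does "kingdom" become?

ljohepn

The rule is to shift every letter 1 place forward in the alphabet (wrapping around).
Applying that to "kingdom" gives "ljohepn".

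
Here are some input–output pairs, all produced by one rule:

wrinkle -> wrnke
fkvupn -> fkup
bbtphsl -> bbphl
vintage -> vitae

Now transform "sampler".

saplr

In each case the input is transformed by: double every character, then keep one character in every 3, starting at position 1 (positions 1st, 4th, 7th, ...).
On "sampler": the first step gives "ssaammpplleerr", and the second then gives "saplr".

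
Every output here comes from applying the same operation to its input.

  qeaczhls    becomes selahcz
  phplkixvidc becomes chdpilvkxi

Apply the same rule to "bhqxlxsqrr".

rhrqqxslx

Rule — take characters alternately from the front and the back (1st, last, 2nd, 2nd-last, ...), then delete the first character.
On "bhqxlxsqrr": the first step gives "brhrqqxslx", and the second then gives "rhrqqxslx".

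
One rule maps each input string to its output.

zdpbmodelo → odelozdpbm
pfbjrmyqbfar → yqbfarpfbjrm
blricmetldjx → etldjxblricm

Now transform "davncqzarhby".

zarhbydavncq

The transformation: swap the front and back halves of the string.
Applying that to "davncqzarhby" gives "zarhbydavncq".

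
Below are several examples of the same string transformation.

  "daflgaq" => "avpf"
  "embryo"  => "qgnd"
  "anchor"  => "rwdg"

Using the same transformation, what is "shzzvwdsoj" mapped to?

shdy

What's happening: shift every letter 11 places backward in the alphabet (wrapping around), then keep only the last 4 characters.
On "shzzvwdsoj": the first step gives "hwooklshdy", and the second then gives "shdy".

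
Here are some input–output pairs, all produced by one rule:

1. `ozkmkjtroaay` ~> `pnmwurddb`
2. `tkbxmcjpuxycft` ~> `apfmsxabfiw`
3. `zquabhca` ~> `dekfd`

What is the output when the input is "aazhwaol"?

The transformation: delete the first 3 characters, then shift every letter 3 places forward in the alphabet (wrapping around).
For "aazhwaol" the result is "kzdro".

kzdro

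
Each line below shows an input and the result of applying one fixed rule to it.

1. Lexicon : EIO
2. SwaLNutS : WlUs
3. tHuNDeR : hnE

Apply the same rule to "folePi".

OEI

Looking at the pairs, the operation is to flip the case of every letter, then keep every other character starting from the second (positions 2nd, 4th, 6th, ...).
For "folePi", step one produces "FOLEpI"; step two turns that into "OEI".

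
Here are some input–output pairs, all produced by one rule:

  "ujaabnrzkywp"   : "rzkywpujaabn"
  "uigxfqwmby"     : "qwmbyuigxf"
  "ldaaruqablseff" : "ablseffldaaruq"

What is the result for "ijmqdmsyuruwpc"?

Each output is the input with this applied: swap the front and back halves of the string.
On "ijmqdmsyuruwpc" that produces "yuruwpcijmqdms".

yuruwpcijmqdms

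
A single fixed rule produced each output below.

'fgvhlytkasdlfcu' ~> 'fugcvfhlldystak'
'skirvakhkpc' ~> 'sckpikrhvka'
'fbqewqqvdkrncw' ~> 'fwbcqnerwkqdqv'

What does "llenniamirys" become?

lslyerninmia

Looking at the pairs, the operation is to take characters alternately from the front and the back (1st, last, 2nd, 2nd-last, ...).
"llenniamirys" → "lslyerninmia".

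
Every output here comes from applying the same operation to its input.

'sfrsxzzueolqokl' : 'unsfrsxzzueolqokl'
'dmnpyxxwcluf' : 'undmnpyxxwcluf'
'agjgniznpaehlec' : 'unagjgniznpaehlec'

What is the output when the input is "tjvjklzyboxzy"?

untjvjklzyboxzy

The rule is to prepend "un".
Doing the same to "tjvjklzyboxzy": "untjvjklzyboxzy".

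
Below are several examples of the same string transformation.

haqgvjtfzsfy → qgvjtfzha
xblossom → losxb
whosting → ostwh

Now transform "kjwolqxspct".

wolqxskj

In each case the input is transformed by: delete the last 3 characters, then move the first 2 characters to the end (rotate left by 2).
For "kjwolqxspct", step one produces "kjwolqxs"; step two turns that into "wolqxskj".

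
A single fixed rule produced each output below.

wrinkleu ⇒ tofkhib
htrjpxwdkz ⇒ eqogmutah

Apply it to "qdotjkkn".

Each output is the input with this applied: shift every letter 3 places backward in the alphabet (wrapping around), then delete the last character.
"qdotjkkn" → "nalqghhk" → "nalqghh".
(Check on "wrinkleu": → "tofkhibr" → "tofkhib" ✓)

nalqghh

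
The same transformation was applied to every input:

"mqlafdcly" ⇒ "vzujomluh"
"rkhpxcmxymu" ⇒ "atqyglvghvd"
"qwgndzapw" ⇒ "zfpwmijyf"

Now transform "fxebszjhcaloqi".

ognkbisqljuxzr

Each output is the input with this applied: shift every letter 9 places forward in the alphabet (wrapping around).
For "fxebszjhcaloqi" the result is "ognkbisqljuxzr".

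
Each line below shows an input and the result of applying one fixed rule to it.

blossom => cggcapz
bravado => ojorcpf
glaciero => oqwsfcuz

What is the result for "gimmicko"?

The transformation: move the first 2 characters to the end (rotate left by 2), then shift every letter 12 places backward in the alphabet (wrapping around).
For "gimmicko", step one produces "mmickogi"; step two turns that into "aawqycuw".

aawqycuw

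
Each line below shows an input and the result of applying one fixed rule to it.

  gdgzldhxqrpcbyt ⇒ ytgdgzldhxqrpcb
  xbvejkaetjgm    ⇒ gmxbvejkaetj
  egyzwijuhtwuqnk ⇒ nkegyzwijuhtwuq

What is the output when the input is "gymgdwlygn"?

Rule — move the last 2 characters to the front (rotate right by 2).
For "gymgdwlygn" the result is "gngymgdwly".

gngymgdwly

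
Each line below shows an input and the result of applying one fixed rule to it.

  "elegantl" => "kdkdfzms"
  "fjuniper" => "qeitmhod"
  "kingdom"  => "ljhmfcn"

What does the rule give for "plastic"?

What's happening: move the last character to the front, then shift every letter 1 place backward in the alphabet (wrapping around).
"plastic" → "cplasti" → "bokzrsh".

bokzrsh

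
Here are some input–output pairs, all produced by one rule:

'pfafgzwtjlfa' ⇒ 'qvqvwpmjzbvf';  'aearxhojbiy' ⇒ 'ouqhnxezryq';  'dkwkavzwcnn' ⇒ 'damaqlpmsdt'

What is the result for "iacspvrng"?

The pattern: swap the first and last characters, then shift every letter 10 places backward in the alphabet (wrapping around).
"iacspvrng" → "gacspvrni" → "wqsiflhdy".

wqsiflhdy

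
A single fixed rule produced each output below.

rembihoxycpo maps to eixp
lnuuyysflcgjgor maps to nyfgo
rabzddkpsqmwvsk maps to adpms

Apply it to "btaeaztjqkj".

In each case the input is transformed by: keep one character in every 3, starting at position 2 (positions 2nd, 5th, 8th, ...).
"btaeaztjqkj" → "tajj".

tajj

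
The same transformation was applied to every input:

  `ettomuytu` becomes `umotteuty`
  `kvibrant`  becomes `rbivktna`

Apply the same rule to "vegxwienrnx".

The pattern: move the last 3 characters to the front (rotate right by 3), then reverse the string.
Applying both steps to "vegxwienrnx": "rnxvegxwien", then "neiwxgevxnr".

neiwxgevxnr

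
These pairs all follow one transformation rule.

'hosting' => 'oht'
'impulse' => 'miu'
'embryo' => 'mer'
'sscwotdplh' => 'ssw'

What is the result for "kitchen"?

What's happening: swap each adjacent pair of characters (1↔2, 3↔4, ...), then keep only the first 3 characters.
Starting from "kitchen": after the first operation, "ikctehn"; after the second, "ikc".

ikc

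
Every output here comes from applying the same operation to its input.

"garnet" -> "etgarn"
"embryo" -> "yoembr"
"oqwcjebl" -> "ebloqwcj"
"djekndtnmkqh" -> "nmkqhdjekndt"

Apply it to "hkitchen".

What's happening: swap the front and back halves of the string, then move the first character to the end.
Applying both steps to "hkitchen": "chenhkit", then "henhkitc".

henhkitc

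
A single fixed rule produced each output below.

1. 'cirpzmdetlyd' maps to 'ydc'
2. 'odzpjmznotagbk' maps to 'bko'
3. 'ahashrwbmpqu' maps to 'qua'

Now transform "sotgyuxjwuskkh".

khs

What's happening: move the first character to the end, then keep only the last 3 characters.
Applying both steps to "sotgyuxjwuskkh": "otgyuxjwuskkhs", then "khs".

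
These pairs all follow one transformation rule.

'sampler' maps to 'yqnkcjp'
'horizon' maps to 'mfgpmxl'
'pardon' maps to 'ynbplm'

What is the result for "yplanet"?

nwyjclr

Looking at the pairs, the operation is to swap each adjacent pair of characters (1↔2, 3↔4, ...), then shift every letter 2 places backward in the alphabet (wrapping around).
Starting from "yplanet": after the first operation, "pyalent"; after the second, "nwyjclr".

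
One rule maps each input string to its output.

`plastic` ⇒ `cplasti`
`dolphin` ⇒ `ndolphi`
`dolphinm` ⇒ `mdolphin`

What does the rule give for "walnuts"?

Rule — move the last character to the front.
Doing the same to "walnuts": "swalnut".

swalnut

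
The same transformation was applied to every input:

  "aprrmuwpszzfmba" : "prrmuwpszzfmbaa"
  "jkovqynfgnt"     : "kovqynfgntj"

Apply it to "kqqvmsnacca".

qqvmsnaccak

What's happening: move the first character to the end.
Applying that to "kqqvmsnacca" gives "qqvmsnaccak".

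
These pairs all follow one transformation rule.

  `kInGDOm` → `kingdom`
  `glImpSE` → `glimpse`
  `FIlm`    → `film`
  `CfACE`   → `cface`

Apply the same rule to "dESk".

Each output is the input with this applied: convert every letter to lowercase.
Applying that to "dESk" gives "desk".

desk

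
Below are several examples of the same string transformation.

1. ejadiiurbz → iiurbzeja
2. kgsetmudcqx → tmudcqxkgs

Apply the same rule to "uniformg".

ormguni

In each case the input is transformed by: move the first 3 characters to the end (rotate left by 3), then delete the first character.
Working it through for "uniformg": intermediate "formguni", final "ormguni".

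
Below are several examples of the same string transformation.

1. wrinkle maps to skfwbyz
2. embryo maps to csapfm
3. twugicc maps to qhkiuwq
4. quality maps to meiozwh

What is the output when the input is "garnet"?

huofbs

In each case the input is transformed by: move the last character to the front, then shift every letter 12 places backward in the alphabet (wrapping around).
Working it through for "garnet": intermediate "tgarne", final "huofbs".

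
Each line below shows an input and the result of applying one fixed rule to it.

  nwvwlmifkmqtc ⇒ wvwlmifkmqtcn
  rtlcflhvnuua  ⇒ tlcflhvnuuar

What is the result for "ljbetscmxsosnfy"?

Looking at the pairs, the operation is to move the first character to the end.
For "ljbetscmxsosnfy" the result is "jbetscmxsosnfyl".

jbetscmxsosnfyl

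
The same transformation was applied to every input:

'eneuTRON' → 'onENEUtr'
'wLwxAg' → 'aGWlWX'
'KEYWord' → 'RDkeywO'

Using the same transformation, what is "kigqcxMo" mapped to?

mOKIGQCX

Rule — move the last 2 characters to the front (rotate right by 2), then flip the case of every letter.
For "kigqcxMo", step one produces "Mokigqcx"; step two turns that into "mOKIGQCX".
(Check on "wLwxAg": → "AgwLwx" → "aGWlWX" ✓)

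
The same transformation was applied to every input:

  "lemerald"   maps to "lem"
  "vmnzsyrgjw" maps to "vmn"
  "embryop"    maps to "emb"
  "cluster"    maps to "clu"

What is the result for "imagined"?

The transformation: keep only the first 3 characters.
Applying that to "imagined" gives "ima".

ima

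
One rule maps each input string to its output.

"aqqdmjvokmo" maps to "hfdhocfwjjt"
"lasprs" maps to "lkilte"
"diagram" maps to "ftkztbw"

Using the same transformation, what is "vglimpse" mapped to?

xlifbezo

Rule — reverse the string, then shift every letter 7 places backward in the alphabet (wrapping around).
For "vglimpse", step one produces "espmilgv"; step two turns that into "xlifbezo".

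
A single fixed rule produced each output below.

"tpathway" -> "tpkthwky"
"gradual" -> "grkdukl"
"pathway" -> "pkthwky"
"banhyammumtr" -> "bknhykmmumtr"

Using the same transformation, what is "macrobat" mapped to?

What's happening: replace every "a" with "k".
For "macrobat" the result is "mkcrobkt".

mkcrobkt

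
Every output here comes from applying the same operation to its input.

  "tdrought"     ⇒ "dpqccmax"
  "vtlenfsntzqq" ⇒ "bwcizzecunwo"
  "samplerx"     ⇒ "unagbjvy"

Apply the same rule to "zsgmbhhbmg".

qqkvpibpvk

Each output is the input with this applied: shift every letter 9 places forward in the alphabet (wrapping around), then swap the front and back halves of the string.
On "zsgmbhhbmg": the first step gives "ibpvkqqkvp", and the second then gives "qqkvpibpvk".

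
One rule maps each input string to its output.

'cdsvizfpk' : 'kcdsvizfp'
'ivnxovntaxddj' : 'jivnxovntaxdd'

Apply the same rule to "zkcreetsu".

The rule is to move the last character to the front.
On "zkcreetsu" that produces "uzkcreets".

uzkcreets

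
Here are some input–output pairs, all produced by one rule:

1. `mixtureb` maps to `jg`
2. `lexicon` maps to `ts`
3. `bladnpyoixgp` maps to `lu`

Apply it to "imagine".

sj

The pattern: shift every letter 5 places forward in the alphabet (wrapping around), then keep only the last 2 characters.
On "imagine" that produces "sj".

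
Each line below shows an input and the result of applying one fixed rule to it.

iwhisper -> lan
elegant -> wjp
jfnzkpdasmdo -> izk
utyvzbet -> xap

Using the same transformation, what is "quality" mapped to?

epu

What's happening: shift every letter 4 places backward in the alphabet (wrapping around), then keep only the last 3 characters.
For "quality", step one produces "mqwhepu"; step two turns that into "epu".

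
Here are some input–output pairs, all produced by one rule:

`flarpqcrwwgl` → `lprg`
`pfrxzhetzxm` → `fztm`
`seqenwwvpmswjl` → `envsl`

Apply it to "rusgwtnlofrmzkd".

uwlrk

The pattern: keep one character in every 3, starting at position 2 (positions 2nd, 5th, 8th, ...).
So "rusgwtnlofrmzkd" becomes "uwlrk".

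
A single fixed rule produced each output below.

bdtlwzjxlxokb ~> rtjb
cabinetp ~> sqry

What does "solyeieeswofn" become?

The pattern: shift every letter 10 places backward in the alphabet (wrapping around), then keep only the first 4 characters.
So "solyeieeswofn" becomes "iebo".

iebo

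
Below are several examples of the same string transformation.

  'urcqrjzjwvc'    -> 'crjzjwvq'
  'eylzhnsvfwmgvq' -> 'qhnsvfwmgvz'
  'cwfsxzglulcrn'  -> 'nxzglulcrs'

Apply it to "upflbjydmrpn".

nbjydmrpl

In each case the input is transformed by: delete the first 3 characters, then swap the first and last characters.
For "upflbjydmrpn", step one produces "lbjydmrpn"; step two turns that into "nbjydmrpl".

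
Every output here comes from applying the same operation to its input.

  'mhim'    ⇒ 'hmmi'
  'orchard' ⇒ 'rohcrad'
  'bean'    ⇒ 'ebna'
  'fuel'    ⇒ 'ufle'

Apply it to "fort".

oftr

The rule is to swap each adjacent pair of characters (1↔2, 3↔4, ...).
So "fort" becomes "oftr".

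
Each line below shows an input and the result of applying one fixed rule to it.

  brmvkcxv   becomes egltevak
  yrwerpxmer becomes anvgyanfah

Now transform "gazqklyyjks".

Rule — shift every letter 9 places forward in the alphabet (wrapping around), then reverse the string.
Working it through for "gazqklyyjks": intermediate "pjiztuhhstb", final "btshhutzijp".

btshhutzijp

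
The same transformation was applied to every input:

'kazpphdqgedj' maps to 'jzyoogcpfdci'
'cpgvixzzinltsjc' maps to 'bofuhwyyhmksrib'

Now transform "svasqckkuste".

ruzrpbjjtrsd

What's happening: shift every letter 1 place backward in the alphabet (wrapping around).
For "svasqckkuste" the result is "ruzrpbjjtrsd".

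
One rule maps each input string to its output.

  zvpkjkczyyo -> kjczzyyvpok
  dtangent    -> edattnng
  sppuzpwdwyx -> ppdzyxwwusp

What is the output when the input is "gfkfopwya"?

ffaywpokg

In each case the input is transformed by: sort the characters into reverse alphabetical order, then move the last 3 characters to the front (rotate right by 3).
On "gfkfopwya": the first step gives "ywpokgffa", and the second then gives "ffaywpokg".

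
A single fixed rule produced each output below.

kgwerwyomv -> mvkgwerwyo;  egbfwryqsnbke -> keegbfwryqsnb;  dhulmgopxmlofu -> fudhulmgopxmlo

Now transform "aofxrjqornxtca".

caaofxrjqornxt

Each output is the input with this applied: move the last 2 characters to the front (rotate right by 2).
Applying that to "aofxrjqornxtca" gives "caaofxrjqornxt".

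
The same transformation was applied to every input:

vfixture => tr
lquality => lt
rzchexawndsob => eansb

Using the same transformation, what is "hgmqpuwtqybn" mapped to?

Rule — delete the first 3 characters, then keep every other character starting from the second (positions 2nd, 4th, 6th, ...).
Starting from "hgmqpuwtqybn": after the first operation, "qpuwtqybn"; after the second, "pwqb".
(Check on "rzchexawndsob": → "hexawndsob" → "eansb" ✓)

pwqb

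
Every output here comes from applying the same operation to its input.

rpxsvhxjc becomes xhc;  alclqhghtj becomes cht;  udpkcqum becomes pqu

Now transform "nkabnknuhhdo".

akho

The pattern: move the first character to the end, then keep one character in every 3, starting at position 2 (positions 2nd, 5th, 8th, ...).
For "nkabnknuhhdo", step one produces "kabnknuhhdon"; step two turns that into "akho".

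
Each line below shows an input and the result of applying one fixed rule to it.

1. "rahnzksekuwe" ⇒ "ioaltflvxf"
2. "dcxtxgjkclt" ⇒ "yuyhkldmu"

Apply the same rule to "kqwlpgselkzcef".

xmqhtfmladfg

The rule is to delete the first 2 characters, then shift every letter 1 place forward in the alphabet (wrapping around).
For "kqwlpgselkzcef" the result is "xmqhtfmladfg".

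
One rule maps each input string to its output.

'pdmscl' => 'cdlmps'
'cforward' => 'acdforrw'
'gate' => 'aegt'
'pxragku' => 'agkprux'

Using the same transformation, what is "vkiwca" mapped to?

acikvw

Rule — sort the characters into alphabetical order.
So "vkiwca" becomes "acikvw".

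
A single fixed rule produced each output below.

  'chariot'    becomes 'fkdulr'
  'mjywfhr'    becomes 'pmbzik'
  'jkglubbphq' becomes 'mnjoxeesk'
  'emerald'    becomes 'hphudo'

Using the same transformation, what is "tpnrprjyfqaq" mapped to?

wsqusumbitd

Rule — shift every letter 3 places forward in the alphabet (wrapping around), then delete the last character.
For "tpnrprjyfqaq", step one produces "wsqusumbitdt"; step two turns that into "wsqusumbitd".
(Check on "chariot": → "fkdulrw" → "fkdulr" ✓)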